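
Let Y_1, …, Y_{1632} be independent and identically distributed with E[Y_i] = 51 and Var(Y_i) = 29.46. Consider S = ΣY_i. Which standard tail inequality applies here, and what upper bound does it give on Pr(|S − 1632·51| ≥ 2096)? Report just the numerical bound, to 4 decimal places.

0.0109

With mean and variance of each term known, Chebyshev's inequality bounds the deviation of the sum (or sample mean).
Var(S) = n·Var(Y_i) = 1632·29.46 = 48078.72.
Chebyshev: Pr(|S − 1632·51| ≥ 2096) ≤ Var(S)/2096² = 48078.72/4393216 = 0.0109.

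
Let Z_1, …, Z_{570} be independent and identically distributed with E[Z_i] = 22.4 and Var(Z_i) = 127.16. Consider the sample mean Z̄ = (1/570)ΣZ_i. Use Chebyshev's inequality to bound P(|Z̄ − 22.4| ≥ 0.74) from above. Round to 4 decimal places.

0.4074

Var(Z̄) = Var(Z_i)/n = 127.16/570 = 0.22309.
Chebyshev: P(|Z̄ − 22.4| ≥ 0.74) ≤ Var(Z̄)/(0.74)² = 127.16/(570·0.74²) = 0.4074.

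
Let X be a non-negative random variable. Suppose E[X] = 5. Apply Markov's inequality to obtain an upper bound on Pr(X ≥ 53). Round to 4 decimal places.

Markov's inequality: for a non-negative random variable, Pr(X ≥ a) ≤ E[X]/a.
Here E[X] = 5 and a = 53, so the bound is 5/53 = 0.0943.

0.0943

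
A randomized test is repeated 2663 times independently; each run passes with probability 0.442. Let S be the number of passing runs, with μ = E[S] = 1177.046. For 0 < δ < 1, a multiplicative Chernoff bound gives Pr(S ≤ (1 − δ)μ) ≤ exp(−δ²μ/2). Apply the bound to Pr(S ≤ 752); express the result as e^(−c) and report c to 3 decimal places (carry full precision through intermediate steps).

76.745

Write 752 = (1 − δ)μ, so δ = 1 − 752/1177.046 = 0.3611125…
Then the exponent is δ²μ/2 = (μ − 752)²/(2μ) = 76.744708.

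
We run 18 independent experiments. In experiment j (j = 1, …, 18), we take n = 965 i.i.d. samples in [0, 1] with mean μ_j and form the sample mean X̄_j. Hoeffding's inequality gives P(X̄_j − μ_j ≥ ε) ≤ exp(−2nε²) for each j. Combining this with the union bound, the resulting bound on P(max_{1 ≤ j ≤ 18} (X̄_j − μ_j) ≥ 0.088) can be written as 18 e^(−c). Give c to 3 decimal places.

14.946

Union bound over the 18 events: P(max_{1 ≤ j ≤ 18} (X̄_j − μ_j) ≥ 0.088) ≤ 18·exp(−2nε²) = 18 exp(−2·965·0.088²).
So c = 2·965·0.088² = 14.9459.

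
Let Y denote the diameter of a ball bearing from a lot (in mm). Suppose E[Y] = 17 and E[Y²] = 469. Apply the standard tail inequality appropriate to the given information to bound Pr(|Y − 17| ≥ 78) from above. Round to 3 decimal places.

0.030

The first two moments determine the variance, so Chebyshev's inequality is the sharpest standard bound available.
Var(Y) = E[Y²] − (E[Y])² = 469 − 289 = 180.
Chebyshev's inequality: Pr(|Y − μ| ≥ t) ≤ Var(Y)/t² = 180/6084 = 0.0296.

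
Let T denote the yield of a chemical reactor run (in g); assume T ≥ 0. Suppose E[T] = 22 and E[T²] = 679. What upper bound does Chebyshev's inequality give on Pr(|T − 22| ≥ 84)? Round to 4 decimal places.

Var(T) = E[T²] − (E[T])² = 679 − 484 = 195.
Chebyshev's inequality: Pr(|T − μ| ≥ t) ≤ Var(T)/t² = 195/7056 = 0.0276.

0.0276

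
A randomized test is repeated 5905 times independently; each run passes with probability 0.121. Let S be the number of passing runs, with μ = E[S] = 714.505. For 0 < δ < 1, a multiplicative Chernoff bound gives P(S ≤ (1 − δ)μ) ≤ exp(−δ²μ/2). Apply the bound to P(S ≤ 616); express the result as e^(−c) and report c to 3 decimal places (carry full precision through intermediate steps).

Write 616 = (1 − δ)μ, so δ = 1 − 616/714.505 = 0.1378647…
Then the exponent is δ²μ/2 = (μ − 616)²/(2μ) = 6.790180.

6.790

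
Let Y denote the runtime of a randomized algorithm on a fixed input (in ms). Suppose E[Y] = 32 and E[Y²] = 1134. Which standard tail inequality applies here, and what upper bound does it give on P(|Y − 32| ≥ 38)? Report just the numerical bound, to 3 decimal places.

The first two moments determine the variance, so Chebyshev's inequality is the sharpest standard bound available.
Var(Y) = E[Y²] − (E[Y])² = 1134 − 1024 = 110.
Chebyshev's inequality: P(|Y − μ| ≥ t) ≤ Var(Y)/t² = 110/1444 = 0.0762.

0.076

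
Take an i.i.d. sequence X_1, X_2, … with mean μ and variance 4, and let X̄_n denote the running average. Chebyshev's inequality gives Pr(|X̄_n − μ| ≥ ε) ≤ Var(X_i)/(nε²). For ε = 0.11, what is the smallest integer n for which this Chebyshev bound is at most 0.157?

Require 4/(n·0.11²) ≤ 0.157, i.e. n ≥ 4/(0.157·0.11²) = 2105.596.
The smallest integer n is 2106.

2106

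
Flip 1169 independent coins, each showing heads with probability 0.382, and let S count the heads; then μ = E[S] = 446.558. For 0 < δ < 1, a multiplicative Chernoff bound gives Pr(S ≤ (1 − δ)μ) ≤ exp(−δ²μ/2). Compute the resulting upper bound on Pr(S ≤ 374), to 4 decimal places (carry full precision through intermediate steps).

0.0028

Write 374 = (1 − δ)μ, so δ = 1 − 374/446.558 = 0.1624828…
Then the exponent is δ²μ/2 = (μ − 374)²/(2μ) = 5.894714.
Bound = exp(−5.894714) = 0.00275.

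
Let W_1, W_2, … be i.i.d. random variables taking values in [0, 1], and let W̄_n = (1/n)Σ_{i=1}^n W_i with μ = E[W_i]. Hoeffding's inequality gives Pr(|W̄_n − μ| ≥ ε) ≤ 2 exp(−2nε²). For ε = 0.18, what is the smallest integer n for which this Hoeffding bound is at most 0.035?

63

Require 2·exp(−2nε²) ≤ 0.035, i.e. 2nε² ≥ ln(2/0.035) = 4.045554.
So n ≥ 4.045554 / (2·0.18²) = 62.431.
The smallest integer n is 63.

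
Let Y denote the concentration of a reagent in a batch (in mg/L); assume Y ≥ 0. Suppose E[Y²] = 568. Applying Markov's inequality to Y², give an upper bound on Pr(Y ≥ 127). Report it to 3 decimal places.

Since Y ≥ 0, the event {Y ≥ 127} is the same as {Y² ≥ 16129}.
Markov's inequality applied to Y² gives Pr(Y² ≥ 16129) ≤ E[Y²]/16129 = 568/16129 = 0.0352.

0.035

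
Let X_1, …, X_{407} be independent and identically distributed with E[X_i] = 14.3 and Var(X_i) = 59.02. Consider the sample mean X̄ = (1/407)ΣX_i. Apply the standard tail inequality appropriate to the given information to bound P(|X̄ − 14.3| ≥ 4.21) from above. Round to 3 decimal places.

0.008

With mean and variance of each term known, Chebyshev's inequality bounds the deviation of the sum (or sample mean).
Var(X̄) = Var(X_i)/n = 59.02/407 = 0.14501.
Chebyshev: P(|X̄ − 14.3| ≥ 4.21) ≤ Var(X̄)/(4.21)² = 59.02/(407·4.21²) = 0.0082.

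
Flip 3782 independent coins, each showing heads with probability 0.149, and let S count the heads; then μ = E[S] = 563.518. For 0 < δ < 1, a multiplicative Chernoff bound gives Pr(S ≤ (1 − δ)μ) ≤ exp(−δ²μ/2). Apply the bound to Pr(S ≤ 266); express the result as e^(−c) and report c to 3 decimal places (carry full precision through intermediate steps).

Write 266 = (1 − δ)μ, so δ = 1 − 266/563.518 = 0.5279654…
Then the exponent is δ²μ/2 = (μ − 266)²/(2μ) = 78.539603.

78.540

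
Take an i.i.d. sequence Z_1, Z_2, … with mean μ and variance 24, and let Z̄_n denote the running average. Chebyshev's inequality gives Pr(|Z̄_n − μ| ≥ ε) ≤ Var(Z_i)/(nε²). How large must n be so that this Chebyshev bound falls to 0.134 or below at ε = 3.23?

Require 24/(n·3.23²) ≤ 0.134, i.e. n ≥ 24/(0.134·3.23²) = 17.167.
The smallest integer n is 18.

18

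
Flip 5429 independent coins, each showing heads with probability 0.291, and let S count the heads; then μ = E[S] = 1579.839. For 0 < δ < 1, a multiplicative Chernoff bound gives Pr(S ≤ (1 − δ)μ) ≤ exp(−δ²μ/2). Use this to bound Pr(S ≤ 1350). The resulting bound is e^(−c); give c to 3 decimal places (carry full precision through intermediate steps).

16.719

Write 1350 = (1 − δ)μ, so δ = 1 − 1350/1579.839 = 0.1454825…
Then the exponent is δ²μ/2 = (μ − 1350)²/(2μ) = 16.718781.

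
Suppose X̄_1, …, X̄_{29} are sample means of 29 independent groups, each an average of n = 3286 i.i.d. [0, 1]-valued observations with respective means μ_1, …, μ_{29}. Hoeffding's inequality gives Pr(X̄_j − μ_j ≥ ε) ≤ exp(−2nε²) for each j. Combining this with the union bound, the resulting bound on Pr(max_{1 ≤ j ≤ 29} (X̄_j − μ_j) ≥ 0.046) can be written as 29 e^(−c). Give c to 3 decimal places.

13.906

Union bound over the 29 events: Pr(max_{1 ≤ j ≤ 29} (X̄_j − μ_j) ≥ 0.046) ≤ 29·exp(−2nε²) = 29 exp(−2·3286·0.046²).
So c = 2·3286·0.046² = 13.9064.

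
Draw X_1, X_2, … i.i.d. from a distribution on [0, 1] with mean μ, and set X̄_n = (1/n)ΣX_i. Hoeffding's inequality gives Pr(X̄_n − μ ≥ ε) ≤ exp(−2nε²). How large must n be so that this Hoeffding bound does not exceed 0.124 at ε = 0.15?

47

Require exp(−2nε²) ≤ 0.124, i.e. 2nε² ≥ ln(1/0.124) = 2.087474.
So n ≥ 2.087474 / (2·0.15²) = 46.388.
The smallest integer n is 47.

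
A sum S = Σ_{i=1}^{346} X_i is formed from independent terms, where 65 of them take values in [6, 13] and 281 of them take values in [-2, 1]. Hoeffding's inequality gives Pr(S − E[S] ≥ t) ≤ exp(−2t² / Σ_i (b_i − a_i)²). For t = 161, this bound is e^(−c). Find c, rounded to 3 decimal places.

9.073

Σ(b_i − a_i)² = 65·7² + 281·3² = 5714.
c = 2t² / 5714 = 2·161² / 5714 = 9.0728.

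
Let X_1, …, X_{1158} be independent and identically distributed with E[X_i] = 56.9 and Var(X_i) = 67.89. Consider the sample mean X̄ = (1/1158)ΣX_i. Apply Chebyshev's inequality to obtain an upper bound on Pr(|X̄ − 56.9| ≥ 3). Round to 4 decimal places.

Var(X̄) = Var(X_i)/n = 67.89/1158 = 0.058627.
Chebyshev: Pr(|X̄ − 56.9| ≥ 3) ≤ Var(X̄)/(3)² = 67.89/(1158·3²) = 0.0065.

0.0065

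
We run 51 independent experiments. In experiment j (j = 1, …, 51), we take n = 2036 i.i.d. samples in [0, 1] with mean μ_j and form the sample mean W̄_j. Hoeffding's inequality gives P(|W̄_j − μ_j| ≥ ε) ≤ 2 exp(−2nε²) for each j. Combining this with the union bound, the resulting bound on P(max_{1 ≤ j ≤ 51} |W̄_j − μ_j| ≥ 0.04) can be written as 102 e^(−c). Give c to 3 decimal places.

6.515

Union bound over the 51 events: P(max_{1 ≤ j ≤ 51} |W̄_j − μ_j| ≥ 0.04) ≤ 51·2·exp(−2nε²) = 102 exp(−2·2036·0.04²).
So c = 2·2036·0.04² = 6.5152.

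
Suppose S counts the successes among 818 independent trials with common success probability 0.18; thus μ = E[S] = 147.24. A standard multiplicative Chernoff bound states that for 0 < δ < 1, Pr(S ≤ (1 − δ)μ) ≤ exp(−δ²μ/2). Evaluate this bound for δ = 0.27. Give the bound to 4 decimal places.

Exponent = δ²μ/2 = 0.27²·147.24/2 = 5.3669.
Bound = exp(−5.3669) = 0.00467.

0.0047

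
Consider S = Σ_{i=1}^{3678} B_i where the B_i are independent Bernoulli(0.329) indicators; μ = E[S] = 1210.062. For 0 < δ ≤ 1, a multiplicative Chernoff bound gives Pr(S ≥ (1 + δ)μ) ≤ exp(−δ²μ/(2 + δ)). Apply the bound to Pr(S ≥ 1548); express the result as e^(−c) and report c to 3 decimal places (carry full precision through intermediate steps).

Write 1548 = (1 + δ)μ, so δ = 1548/1210.062 − 1 = 0.2792733…
Then the exponent is δ²μ/(2 + δ) = (1548 − μ)² / (μ·(2 + δ)) = 41.406644.

41.407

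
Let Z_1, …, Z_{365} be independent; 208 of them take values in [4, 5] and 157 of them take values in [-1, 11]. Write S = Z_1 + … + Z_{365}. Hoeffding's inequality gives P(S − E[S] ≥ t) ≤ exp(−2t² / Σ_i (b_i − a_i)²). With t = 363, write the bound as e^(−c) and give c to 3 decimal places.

Σ(b_i − a_i)² = 208·1² + 157·12² = 22816.
c = 2t² / 22816 = 2·363² / 22816 = 11.5506.

11.551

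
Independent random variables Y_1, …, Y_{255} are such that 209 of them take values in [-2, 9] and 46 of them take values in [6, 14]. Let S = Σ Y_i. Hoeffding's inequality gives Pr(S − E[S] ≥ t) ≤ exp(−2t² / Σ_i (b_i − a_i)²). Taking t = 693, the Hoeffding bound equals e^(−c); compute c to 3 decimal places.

34.020

Σ(b_i − a_i)² = 209·11² + 46·8² = 28233.
c = 2t² / 28233 = 2·693² / 28233 = 34.0204.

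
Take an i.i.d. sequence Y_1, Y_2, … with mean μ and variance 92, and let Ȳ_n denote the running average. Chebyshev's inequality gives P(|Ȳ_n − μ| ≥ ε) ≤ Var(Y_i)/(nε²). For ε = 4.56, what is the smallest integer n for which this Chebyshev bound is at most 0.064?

Require 92/(n·4.56²) ≤ 0.064, i.e. n ≥ 92/(0.064·4.56²) = 69.132.
The smallest integer n is 70.

70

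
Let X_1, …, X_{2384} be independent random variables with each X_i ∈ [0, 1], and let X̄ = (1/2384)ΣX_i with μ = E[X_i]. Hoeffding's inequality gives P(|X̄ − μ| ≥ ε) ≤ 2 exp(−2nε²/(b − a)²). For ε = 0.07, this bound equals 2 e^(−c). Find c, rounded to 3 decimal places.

c = 2nε²/(b − a)² = 2·2384·0.07² / 1² = 23.3632.

23.363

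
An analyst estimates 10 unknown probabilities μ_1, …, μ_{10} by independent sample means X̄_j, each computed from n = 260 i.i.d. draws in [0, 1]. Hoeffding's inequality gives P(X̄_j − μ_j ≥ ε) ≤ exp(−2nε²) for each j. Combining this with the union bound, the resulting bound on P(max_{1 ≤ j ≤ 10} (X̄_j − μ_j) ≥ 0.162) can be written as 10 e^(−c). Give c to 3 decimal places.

Union bound over the 10 events: P(max_{1 ≤ j ≤ 10} (X̄_j − μ_j) ≥ 0.162) ≤ 10·exp(−2nε²) = 10 exp(−2·260·0.162²).
So c = 2·260·0.162² = 13.6469.

13.647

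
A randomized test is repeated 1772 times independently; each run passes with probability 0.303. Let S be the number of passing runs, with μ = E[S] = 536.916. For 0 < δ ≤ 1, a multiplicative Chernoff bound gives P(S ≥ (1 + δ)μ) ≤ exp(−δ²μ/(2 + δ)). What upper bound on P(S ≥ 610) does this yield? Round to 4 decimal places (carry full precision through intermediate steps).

0.0095

Write 610 = (1 + δ)μ, so δ = 610/536.916 − 1 = 0.1361181…
Then the exponent is δ²μ/(2 + δ) = (610 − μ)² / (μ·(2 + δ)) = 4.657073.
Bound = exp(−4.657073) = 0.00949.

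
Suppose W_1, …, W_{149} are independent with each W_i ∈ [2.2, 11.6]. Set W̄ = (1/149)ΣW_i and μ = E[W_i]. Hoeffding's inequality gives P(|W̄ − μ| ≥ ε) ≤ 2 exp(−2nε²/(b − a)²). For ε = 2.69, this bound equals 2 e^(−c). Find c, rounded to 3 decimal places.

c = 2nε²/(b − a)² = 2·149·2.69² / 9.4² = 24.4042.

24.404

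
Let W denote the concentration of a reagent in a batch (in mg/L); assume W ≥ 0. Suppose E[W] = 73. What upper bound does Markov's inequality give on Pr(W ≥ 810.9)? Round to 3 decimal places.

Markov's inequality: for a non-negative random variable, Pr(W ≥ a) ≤ E[W]/a.
Here E[W] = 73 and a = 810.9, so the bound is 73/810.9 = 0.0900.

0.090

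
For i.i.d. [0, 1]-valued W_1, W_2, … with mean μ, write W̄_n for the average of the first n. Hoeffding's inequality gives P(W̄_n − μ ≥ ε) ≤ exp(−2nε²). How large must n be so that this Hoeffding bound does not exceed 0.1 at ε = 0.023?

2177

Require exp(−2nε²) ≤ 0.1, i.e. 2nε² ≥ ln(1/0.1) = 2.302585.
So n ≥ 2.302585 / (2·0.023²) = 2176.356.
The smallest integer n is 2177.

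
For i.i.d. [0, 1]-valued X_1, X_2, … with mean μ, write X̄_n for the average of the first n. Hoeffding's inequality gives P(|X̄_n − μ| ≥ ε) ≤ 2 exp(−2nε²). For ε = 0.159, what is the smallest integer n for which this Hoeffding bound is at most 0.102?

59

Require 2·exp(−2nε²) ≤ 0.102, i.e. 2nε² ≥ ln(2/0.102) = 2.975930.
So n ≥ 2.975930 / (2·0.159²) = 58.857.
The smallest integer n is 59.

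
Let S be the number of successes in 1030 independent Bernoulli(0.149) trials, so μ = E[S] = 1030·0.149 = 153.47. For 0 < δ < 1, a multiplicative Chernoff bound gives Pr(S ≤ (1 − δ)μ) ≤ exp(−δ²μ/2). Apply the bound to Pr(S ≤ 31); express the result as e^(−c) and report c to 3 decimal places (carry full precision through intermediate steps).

Write 31 = (1 − δ)μ, so δ = 1 − 31/153.47 = 0.7980061…
Then the exponent is δ²μ/2 = (μ − 31)²/(2μ) = 48.865905.

48.866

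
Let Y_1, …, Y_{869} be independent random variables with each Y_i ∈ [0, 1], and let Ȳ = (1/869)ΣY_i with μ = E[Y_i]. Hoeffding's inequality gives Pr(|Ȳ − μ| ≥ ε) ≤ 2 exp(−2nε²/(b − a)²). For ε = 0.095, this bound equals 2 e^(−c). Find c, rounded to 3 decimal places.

c = 2nε²/(b − a)² = 2·869·0.095² / 1² = 15.6854.

15.685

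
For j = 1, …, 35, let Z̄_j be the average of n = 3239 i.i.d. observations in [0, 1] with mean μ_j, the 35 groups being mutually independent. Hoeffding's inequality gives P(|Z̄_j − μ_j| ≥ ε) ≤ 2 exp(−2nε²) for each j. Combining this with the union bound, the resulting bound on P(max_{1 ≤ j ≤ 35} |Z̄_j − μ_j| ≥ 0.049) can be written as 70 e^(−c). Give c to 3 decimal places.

15.554

Union bound over the 35 events: P(max_{1 ≤ j ≤ 35} |Z̄_j − μ_j| ≥ 0.049) ≤ 35·2·exp(−2nε²) = 70 exp(−2·3239·0.049²).
So c = 2·3239·0.049² = 15.5537.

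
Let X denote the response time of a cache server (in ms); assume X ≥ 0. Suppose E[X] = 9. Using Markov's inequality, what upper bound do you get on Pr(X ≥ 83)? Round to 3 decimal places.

0.108

Markov's inequality: for a non-negative random variable, Pr(X ≥ a) ≤ E[X]/a.
Here E[X] = 9 and a = 83, so the bound is 9/83 = 0.1084.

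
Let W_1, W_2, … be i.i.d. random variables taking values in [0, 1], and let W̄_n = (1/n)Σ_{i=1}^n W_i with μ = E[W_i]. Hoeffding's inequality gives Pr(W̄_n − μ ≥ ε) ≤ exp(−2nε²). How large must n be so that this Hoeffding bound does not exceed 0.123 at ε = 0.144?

Require exp(−2nε²) ≤ 0.123, i.e. 2nε² ≥ ln(1/0.123) = 2.095571.
So n ≥ 2.095571 / (2·0.144²) = 50.530.
The smallest integer n is 51.

51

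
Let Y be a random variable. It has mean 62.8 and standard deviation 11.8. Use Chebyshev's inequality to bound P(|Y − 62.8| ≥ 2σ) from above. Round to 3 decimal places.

0.250

Chebyshev: P(|Y − μ| ≥ t) ≤ Var(Y)/t².
Var(Y) = σ² = 11.8² = 139.24.
t = 2·11.8 = 23.6.
Bound = 139.24 / 556.96 = 0.2500.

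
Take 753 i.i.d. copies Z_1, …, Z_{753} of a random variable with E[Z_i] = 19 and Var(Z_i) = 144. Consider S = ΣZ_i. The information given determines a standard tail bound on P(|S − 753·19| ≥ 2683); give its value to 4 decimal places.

0.0151

With mean and variance of each term known, Chebyshev's inequality bounds the deviation of the sum (or sample mean).
Var(S) = n·Var(Z_i) = 753·144 = 108432.
Chebyshev: P(|S − 753·19| ≥ 2683) ≤ Var(S)/2683² = 108432/7198489 = 0.0151.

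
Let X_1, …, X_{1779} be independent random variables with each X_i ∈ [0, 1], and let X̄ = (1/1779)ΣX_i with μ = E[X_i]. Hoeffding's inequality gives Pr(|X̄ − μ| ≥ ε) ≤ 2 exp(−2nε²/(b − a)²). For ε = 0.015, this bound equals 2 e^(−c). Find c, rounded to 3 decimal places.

0.801

c = 2nε²/(b − a)² = 2·1779·0.015² / 1² = 0.8005.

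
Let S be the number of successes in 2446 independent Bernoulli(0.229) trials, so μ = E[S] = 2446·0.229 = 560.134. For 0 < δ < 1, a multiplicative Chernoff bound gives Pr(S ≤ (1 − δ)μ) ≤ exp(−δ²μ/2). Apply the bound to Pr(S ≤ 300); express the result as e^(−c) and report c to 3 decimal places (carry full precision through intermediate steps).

Write 300 = (1 − δ)μ, so δ = 1 − 300/560.134 = 0.4644139…
Then the exponent is δ²μ/2 = (μ − 300)²/(2μ) = 60.404919.

60.405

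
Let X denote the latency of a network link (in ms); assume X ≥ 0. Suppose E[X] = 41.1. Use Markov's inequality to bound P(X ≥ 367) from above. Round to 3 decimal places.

0.112

Markov's inequality: for a non-negative random variable, P(X ≥ a) ≤ E[X]/a.
Here E[X] = 41.1 and a = 367, so the bound is 41.1/367 = 0.1120.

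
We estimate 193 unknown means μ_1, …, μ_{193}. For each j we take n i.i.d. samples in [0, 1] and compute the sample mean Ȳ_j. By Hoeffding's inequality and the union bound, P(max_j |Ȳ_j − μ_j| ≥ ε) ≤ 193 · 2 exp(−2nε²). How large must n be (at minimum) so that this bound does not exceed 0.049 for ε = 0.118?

Need 2·193·exp(−2nε²) ≤ 0.049, i.e. exp(−2nε²) ≤ 0.049/386.
So 2nε² ≥ ln(386/0.049) = 8.971772.
Hence n ≥ 8.971772/(2·0.118²) = 322.169.
The smallest integer n is 323.

323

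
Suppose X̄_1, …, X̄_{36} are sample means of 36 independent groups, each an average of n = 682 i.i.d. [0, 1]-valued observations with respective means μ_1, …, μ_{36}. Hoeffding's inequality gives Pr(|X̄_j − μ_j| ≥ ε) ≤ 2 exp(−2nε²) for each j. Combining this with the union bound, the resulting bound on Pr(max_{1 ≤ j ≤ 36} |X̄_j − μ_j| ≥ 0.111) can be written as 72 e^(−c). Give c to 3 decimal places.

16.806

Union bound over the 36 events: Pr(max_{1 ≤ j ≤ 36} |X̄_j − μ_j| ≥ 0.111) ≤ 36·2·exp(−2nε²) = 72 exp(−2·682·0.111²).
So c = 2·682·0.111² = 16.8058.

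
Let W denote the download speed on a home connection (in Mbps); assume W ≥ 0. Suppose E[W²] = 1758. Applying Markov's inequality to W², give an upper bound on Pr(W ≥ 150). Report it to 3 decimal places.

Since W ≥ 0, the event {W ≥ 150} is the same as {W² ≥ 22500}.
Markov's inequality applied to W² gives Pr(W² ≥ 22500) ≤ E[W²]/22500 = 1758/22500 = 0.0781.

0.078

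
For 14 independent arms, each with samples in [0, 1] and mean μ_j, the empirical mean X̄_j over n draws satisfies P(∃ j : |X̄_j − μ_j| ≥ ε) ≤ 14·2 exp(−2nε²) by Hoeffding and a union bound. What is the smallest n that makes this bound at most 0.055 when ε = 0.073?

585

Need 2·14·exp(−2nε²) ≤ 0.055, i.e. exp(−2nε²) ≤ 0.055/28.
So 2nε² ≥ ln(28/0.055) = 6.232627.
Hence n ≥ 6.232627/(2·0.073²) = 584.784.
The smallest integer n is 585.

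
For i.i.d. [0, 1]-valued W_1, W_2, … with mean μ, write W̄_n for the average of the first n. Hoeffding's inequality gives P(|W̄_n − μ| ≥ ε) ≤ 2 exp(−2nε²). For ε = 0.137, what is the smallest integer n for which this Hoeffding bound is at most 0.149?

70

Require 2·exp(−2nε²) ≤ 0.149, i.e. 2nε² ≥ ln(2/0.149) = 2.596956.
So n ≥ 2.596956 / (2·0.137²) = 69.182.
The smallest integer n is 70.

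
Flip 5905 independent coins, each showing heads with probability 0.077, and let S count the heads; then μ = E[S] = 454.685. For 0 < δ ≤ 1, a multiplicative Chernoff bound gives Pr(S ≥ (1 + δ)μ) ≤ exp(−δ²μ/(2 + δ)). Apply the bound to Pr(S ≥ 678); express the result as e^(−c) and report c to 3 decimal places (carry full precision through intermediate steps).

Write 678 = (1 + δ)μ, so δ = 678/454.685 − 1 = 0.4911422…
Then the exponent is δ²μ/(2 + δ) = (678 − μ)² / (μ·(2 + δ)) = 44.027765.

44.028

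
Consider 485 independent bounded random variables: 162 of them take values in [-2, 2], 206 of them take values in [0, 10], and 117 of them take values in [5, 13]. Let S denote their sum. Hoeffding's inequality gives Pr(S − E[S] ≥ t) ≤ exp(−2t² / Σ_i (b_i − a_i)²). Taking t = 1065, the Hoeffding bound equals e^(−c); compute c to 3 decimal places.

Σ(b_i − a_i)² = 162·4² + 206·10² + 117·8² = 30680.
c = 2t² / 30680 = 2·1065² / 30680 = 73.9390.

73.939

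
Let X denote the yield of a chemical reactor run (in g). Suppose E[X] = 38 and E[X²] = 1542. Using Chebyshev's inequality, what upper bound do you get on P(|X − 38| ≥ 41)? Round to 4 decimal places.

0.0583

Var(X) = E[X²] − (E[X])² = 1542 − 1444 = 98.
Chebyshev's inequality: P(|X − μ| ≥ t) ≤ Var(X)/t² = 98/1681 = 0.0583.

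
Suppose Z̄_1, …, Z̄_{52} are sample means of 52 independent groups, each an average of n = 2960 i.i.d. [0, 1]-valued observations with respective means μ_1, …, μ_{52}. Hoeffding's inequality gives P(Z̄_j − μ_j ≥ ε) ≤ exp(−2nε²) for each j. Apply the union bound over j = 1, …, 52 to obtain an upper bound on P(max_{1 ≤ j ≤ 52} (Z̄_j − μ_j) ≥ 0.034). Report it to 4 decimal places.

0.0554

Per-experiment Hoeffding bound: exp(−2·2960·0.034²) = exp(−6.84352) = 0.0010663.
Union bound over 52 events: 52·0.0010663 = 0.05545.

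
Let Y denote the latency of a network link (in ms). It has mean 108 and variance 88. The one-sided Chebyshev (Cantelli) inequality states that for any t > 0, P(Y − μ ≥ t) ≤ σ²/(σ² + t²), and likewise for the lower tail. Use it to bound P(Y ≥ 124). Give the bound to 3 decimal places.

Here σ² = 88 and t = 16, so σ² + t² = 344.
Cantelli's bound: 88/344 = 0.2558.

0.256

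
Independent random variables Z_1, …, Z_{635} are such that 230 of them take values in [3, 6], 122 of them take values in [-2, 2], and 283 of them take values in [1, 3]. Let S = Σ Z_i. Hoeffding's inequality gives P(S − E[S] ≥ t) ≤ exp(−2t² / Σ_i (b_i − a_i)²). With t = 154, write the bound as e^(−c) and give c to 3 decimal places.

Σ(b_i − a_i)² = 230·3² + 122·4² + 283·2² = 5154.
c = 2t² / 5154 = 2·154² / 5154 = 9.2029.

9.203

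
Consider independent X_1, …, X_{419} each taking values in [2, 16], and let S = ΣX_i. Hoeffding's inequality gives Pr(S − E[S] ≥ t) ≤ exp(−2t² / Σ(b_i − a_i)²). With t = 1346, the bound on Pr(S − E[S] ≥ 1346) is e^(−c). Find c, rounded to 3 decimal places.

44.121

Σ(b_i − a_i)² = 419·(14)² = 82124.
c = 2t²/82124 = 2·1346²/82124 = 44.1215.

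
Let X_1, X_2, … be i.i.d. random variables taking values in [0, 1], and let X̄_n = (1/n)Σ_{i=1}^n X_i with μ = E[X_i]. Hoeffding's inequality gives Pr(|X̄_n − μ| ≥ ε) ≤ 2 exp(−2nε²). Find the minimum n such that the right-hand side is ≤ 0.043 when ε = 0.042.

Require 2·exp(−2nε²) ≤ 0.043, i.e. 2nε² ≥ ln(2/0.043) = 3.839702.
So n ≥ 3.839702 / (2·0.042²) = 1088.351.
The smallest integer n is 1089.

1089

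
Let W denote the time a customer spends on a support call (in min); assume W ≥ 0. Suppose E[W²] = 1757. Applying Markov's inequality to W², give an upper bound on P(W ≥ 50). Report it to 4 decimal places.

Since W ≥ 0, the event {W ≥ 50} is the same as {W² ≥ 2500}.
Markov's inequality applied to W² gives P(W² ≥ 2500) ≤ E[W²]/2500 = 1757/2500 = 0.7028.

0.7028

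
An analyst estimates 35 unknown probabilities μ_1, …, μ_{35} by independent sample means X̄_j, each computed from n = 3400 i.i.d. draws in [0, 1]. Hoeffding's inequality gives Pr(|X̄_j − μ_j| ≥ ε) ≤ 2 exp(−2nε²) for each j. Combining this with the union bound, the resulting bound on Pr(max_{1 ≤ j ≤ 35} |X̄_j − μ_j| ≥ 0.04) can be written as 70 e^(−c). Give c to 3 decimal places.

Union bound over the 35 events: Pr(max_{1 ≤ j ≤ 35} |X̄_j − μ_j| ≥ 0.04) ≤ 35·2·exp(−2nε²) = 70 exp(−2·3400·0.04²).
So c = 2·3400·0.04² = 10.8800.

10.880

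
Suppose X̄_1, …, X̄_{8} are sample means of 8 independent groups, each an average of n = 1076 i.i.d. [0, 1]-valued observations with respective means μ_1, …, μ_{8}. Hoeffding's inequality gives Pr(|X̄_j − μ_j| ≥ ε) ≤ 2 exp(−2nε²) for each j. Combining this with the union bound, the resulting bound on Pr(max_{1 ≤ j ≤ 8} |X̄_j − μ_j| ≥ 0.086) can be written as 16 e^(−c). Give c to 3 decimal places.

15.916

Union bound over the 8 events: Pr(max_{1 ≤ j ≤ 8} |X̄_j − μ_j| ≥ 0.086) ≤ 8·2·exp(−2nε²) = 16 exp(−2·1076·0.086²).
So c = 2·1076·0.086² = 15.9162.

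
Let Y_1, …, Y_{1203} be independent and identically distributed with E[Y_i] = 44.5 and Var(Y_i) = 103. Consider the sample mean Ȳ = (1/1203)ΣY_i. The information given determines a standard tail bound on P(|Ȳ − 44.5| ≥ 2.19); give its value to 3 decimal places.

0.018

With mean and variance of each term known, Chebyshev's inequality bounds the deviation of the sum (or sample mean).
Var(Ȳ) = Var(Y_i)/n = 103/1203 = 0.085619.
Chebyshev: P(|Ȳ − 44.5| ≥ 2.19) ≤ Var(Ȳ)/(2.19)² = 103/(1203·2.19²) = 0.0179.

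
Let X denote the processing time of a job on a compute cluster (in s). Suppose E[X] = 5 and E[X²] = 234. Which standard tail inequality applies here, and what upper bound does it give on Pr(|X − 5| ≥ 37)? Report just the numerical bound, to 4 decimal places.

The first two moments determine the variance, so Chebyshev's inequality is the sharpest standard bound available.
Var(X) = E[X²] − (E[X])² = 234 − 25 = 209.
Chebyshev's inequality: Pr(|X − μ| ≥ t) ≤ Var(X)/t² = 209/1369 = 0.1527.

0.1527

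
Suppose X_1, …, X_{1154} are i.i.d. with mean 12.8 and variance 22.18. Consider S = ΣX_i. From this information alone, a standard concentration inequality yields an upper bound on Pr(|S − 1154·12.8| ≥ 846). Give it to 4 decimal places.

With mean and variance of each term known, Chebyshev's inequality bounds the deviation of the sum (or sample mean).
Var(S) = n·Var(X_i) = 1154·22.18 = 25595.72.
Chebyshev: Pr(|S − 1154·12.8| ≥ 846) ≤ Var(S)/846² = 25595.72/715716 = 0.0358.

0.0358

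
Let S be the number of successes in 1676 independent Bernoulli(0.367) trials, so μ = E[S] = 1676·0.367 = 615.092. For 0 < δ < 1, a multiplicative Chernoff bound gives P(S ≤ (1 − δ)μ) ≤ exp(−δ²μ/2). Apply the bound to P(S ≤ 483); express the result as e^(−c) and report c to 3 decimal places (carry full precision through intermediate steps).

14.183

Write 483 = (1 − δ)μ, so δ = 1 − 483/615.092 = 0.2147516…
Then the exponent is δ²μ/2 = (μ − 483)²/(2μ) = 14.183485.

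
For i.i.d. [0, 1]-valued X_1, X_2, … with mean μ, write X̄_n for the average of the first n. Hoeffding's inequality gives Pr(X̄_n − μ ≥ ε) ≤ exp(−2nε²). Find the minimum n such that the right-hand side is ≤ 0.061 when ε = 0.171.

Require exp(−2nε²) ≤ 0.061, i.e. 2nε² ≥ ln(1/0.061) = 2.796881.
So n ≥ 2.796881 / (2·0.171²) = 47.825.
The smallest integer n is 48.

48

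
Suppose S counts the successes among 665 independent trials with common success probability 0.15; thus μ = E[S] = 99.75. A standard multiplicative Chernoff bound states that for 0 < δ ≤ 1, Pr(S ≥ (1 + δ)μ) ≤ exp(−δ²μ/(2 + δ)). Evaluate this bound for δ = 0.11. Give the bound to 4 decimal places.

Exponent = δ²μ/(2 + δ) = 0.11²·99.75/2.11 = 0.5720.
Bound = exp(−0.5720) = 0.56438.

0.5644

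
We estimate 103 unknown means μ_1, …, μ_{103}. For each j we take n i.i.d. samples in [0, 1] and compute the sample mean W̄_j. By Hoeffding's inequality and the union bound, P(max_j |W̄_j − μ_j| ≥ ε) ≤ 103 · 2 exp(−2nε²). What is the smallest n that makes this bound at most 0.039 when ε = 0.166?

156

Need 2·103·exp(−2nε²) ≤ 0.039, i.e. exp(−2nε²) ≤ 0.039/206.
So 2nε² ≥ ln(206/0.039) = 8.572070.
Hence n ≥ 8.572070/(2·0.166²) = 155.539.
The smallest integer n is 156.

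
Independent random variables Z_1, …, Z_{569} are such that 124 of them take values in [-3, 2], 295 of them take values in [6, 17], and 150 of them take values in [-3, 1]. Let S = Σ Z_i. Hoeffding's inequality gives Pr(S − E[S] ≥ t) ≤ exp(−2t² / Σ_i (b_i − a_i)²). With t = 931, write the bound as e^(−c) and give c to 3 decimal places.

Σ(b_i − a_i)² = 124·5² + 295·11² + 150·4² = 41195.
c = 2t² / 41195 = 2·931² / 41195 = 42.0809.

42.081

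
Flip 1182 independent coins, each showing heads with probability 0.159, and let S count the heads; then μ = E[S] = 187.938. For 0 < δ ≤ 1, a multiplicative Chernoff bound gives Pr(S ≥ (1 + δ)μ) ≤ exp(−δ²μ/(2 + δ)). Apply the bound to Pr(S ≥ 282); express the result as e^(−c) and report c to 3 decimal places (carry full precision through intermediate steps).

Write 282 = (1 + δ)μ, so δ = 282/187.938 − 1 = 0.5004948…
Then the exponent is δ²μ/(2 + δ) = (282 − μ)² / (μ·(2 + δ)) = 18.827292.

18.827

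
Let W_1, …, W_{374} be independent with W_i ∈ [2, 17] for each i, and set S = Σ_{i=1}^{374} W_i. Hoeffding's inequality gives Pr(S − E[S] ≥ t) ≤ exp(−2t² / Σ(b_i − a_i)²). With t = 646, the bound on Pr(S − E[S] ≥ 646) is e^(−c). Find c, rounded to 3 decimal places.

9.918

Σ(b_i − a_i)² = 374·(15)² = 84150.
c = 2t²/84150 = 2·646²/84150 = 9.9184.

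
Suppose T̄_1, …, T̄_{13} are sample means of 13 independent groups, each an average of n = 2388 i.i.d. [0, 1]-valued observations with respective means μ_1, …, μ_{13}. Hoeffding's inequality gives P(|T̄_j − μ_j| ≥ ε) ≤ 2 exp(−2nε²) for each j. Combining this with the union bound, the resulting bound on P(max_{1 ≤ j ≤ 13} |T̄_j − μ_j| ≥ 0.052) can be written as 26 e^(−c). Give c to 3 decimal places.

12.914

Union bound over the 13 events: P(max_{1 ≤ j ≤ 13} |T̄_j − μ_j| ≥ 0.052) ≤ 13·2·exp(−2nε²) = 26 exp(−2·2388·0.052²).
So c = 2·2388·0.052² = 12.9143.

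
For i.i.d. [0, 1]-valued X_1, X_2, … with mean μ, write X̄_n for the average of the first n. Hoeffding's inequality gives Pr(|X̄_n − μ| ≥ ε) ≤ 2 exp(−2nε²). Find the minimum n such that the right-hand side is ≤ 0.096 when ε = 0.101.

Require 2·exp(−2nε²) ≤ 0.096, i.e. 2nε² ≥ ln(2/0.096) = 3.036554.
So n ≥ 3.036554 / (2·0.101²) = 148.836.
The smallest integer n is 149.

149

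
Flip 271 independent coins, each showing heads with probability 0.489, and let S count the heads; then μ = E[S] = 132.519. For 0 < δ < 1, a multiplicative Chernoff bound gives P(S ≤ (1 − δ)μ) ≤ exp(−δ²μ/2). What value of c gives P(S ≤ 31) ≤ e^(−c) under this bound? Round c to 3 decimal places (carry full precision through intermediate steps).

38.885

Write 31 = (1 − δ)μ, so δ = 1 − 31/132.519 = 0.7660713…
Then the exponent is δ²μ/2 = (μ − 31)²/(2μ) = 38.885395.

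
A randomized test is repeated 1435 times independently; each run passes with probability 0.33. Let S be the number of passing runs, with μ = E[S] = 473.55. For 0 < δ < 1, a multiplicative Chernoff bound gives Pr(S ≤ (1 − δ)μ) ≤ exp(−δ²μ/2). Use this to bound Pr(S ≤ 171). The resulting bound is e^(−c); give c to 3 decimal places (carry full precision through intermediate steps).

96.649

Write 171 = (1 − δ)μ, so δ = 1 − 171/473.55 = 0.6388977…
Then the exponent is δ²μ/2 = (μ − 171)²/(2μ) = 96.649248.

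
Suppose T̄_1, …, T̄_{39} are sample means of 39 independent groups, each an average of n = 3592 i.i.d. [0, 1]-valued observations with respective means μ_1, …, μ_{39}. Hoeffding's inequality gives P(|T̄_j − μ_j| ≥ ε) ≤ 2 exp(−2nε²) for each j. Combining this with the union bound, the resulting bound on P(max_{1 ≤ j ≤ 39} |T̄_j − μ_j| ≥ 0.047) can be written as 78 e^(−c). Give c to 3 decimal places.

15.869

Union bound over the 39 events: P(max_{1 ≤ j ≤ 39} |T̄_j − μ_j| ≥ 0.047) ≤ 39·2·exp(−2nε²) = 78 exp(−2·3592·0.047²).
So c = 2·3592·0.047² = 15.8695.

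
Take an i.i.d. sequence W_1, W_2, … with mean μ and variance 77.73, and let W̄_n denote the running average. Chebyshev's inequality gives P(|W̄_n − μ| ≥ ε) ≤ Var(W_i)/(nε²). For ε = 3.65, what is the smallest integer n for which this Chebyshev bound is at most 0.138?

Require 77.73/(n·3.65²) ≤ 0.138, i.e. n ≥ 77.73/(0.138·3.65²) = 42.279.
The smallest integer n is 43.

43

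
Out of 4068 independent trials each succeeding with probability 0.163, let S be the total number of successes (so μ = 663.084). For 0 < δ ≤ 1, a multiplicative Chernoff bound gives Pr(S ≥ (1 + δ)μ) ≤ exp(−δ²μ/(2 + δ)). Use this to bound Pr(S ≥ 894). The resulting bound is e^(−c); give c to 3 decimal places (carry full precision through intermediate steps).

Write 894 = (1 + δ)μ, so δ = 894/663.084 − 1 = 0.3482455…
Then the exponent is δ²μ/(2 + δ) = (894 − μ)² / (μ·(2 + δ)) = 34.244908.

34.245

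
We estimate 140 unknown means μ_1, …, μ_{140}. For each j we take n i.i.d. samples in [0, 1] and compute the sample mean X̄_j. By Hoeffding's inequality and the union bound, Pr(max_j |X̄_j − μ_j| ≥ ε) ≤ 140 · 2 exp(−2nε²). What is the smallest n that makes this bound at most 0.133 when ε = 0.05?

Need 2·140·exp(−2nε²) ≤ 0.133, i.e. exp(−2nε²) ≤ 0.133/280.
So 2nε² ≥ ln(280/0.133) = 7.652196.
Hence n ≥ 7.652196/(2·0.05²) = 1530.439.
The smallest integer n is 1531.

1531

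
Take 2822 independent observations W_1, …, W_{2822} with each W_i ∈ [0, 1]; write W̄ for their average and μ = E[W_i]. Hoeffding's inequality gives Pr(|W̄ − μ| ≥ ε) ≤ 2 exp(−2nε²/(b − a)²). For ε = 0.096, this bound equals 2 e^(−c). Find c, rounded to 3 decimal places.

c = 2nε²/(b − a)² = 2·2822·0.096² / 1² = 52.0151.

52.015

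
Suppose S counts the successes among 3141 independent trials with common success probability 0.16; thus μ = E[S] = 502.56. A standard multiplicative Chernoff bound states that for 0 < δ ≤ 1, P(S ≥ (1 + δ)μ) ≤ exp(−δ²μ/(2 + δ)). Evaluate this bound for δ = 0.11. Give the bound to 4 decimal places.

0.0560

Exponent = δ²μ/(2 + δ) = 0.11²·502.56/2.11 = 2.8820.
Bound = exp(−2.8820) = 0.05602.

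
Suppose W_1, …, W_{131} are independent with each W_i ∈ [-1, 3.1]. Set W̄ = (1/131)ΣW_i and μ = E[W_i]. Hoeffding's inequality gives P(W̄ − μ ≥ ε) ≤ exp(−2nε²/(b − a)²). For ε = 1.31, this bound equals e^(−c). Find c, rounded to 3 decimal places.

26.747

c = 2nε²/(b − a)² = 2·131·1.31² / 4.1² = 26.7471.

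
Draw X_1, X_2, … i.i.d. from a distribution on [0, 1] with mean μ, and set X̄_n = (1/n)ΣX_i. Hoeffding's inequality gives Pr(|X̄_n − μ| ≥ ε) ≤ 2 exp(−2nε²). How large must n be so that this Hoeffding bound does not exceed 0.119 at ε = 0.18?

Require 2·exp(−2nε²) ≤ 0.119, i.e. 2nε² ≥ ln(2/0.119) = 2.821779.
So n ≥ 2.821779 / (2·0.18²) = 43.546.
The smallest integer n is 44.

44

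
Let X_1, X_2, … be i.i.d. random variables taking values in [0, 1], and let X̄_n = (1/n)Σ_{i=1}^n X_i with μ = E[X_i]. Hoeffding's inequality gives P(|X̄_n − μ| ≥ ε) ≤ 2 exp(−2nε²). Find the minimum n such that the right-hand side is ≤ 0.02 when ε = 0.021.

Require 2·exp(−2nε²) ≤ 0.02, i.e. 2nε² ≥ ln(2/0.02) = 4.605170.
So n ≥ 4.605170 / (2·0.021²) = 5221.281.
The smallest integer n is 5222.

5222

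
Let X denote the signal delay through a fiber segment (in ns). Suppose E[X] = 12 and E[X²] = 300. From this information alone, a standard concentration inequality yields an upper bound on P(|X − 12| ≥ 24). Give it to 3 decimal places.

0.271

The first two moments determine the variance, so Chebyshev's inequality is the sharpest standard bound available.
Var(X) = E[X²] − (E[X])² = 300 − 144 = 156.
Chebyshev's inequality: P(|X − μ| ≥ t) ≤ Var(X)/t² = 156/576 = 0.2708.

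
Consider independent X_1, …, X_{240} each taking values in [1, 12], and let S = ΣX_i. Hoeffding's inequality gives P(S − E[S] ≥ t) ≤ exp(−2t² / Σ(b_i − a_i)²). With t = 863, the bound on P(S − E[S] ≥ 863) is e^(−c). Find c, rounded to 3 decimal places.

Σ(b_i − a_i)² = 240·(11)² = 29040.
c = 2t²/29040 = 2·863²/29040 = 51.2926.

51.293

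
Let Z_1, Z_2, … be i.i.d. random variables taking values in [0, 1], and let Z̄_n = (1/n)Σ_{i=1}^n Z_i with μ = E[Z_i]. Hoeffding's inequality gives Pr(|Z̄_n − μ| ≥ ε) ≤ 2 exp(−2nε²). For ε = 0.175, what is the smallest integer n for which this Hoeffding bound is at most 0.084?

52

Require 2·exp(−2nε²) ≤ 0.084, i.e. 2nε² ≥ ln(2/0.084) = 3.170086.
So n ≥ 3.170086 / (2·0.175²) = 51.757.
The smallest integer n is 52.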